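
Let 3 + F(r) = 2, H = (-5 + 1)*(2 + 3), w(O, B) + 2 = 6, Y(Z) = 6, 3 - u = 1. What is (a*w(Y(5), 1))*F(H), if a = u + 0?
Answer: -8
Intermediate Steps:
u = 2 (u = 3 - 1*1 = 3 - 1 = 2)
w(O, B) = 4 (w(O, B) = -2 + 6 = 4)
H = -20 (H = -4*5 = -20)
a = 2 (a = 2 + 0 = 2)
F(r) = -1 (F(r) = -3 + 2 = -1)
(a*w(Y(5), 1))*F(H) = (2*4)*(-1) = 8*(-1) = -8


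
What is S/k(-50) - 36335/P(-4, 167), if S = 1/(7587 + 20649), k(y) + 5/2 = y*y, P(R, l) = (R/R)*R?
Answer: 1281161381177/141038820 ≈ 9083.8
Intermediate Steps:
P(R, l) = R (P(R, l) = 1*R = R)
k(y) = -5/2 + y² (k(y) = -5/2 + y*y = -5/2 + y²)
S = 1/28236 ≈ 3.5416e-5
S/k(-50) - 36335/P(-4, 167) = 1/(28236*(-5/2 + (-50)²)) - 36335/(-4) = 1/(28236*(-5/2 + 2500)) - 36335*(-¼) = 1/(28236*(4995/2)) + 36335/4 = (1/28236)*(2/4995) + 36335/4 = 1/70519410 + 36335/4 = 1281161381177/141038820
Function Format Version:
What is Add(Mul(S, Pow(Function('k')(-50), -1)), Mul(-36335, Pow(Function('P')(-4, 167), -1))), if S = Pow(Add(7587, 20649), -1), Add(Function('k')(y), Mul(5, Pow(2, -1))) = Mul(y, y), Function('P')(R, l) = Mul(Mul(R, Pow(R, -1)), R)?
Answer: Rational(1281161381177, 141038820) ≈ 9083.8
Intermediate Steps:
Function('P')(R, l) = R (Function('P')(R, l) = Mul(1, R) = R)
Function('k')(y) = Add(Rational(-5, 2), Pow(y, 2)) (Function('k')(y) = Add(Rational(-5, 2), Mul(y, y)) = Add(Rational(-5, 2), Pow(y, 2)))
S = Rational(1, 28236) (S = Pow(28236, -1) = Rational(1, 28236) ≈ 3.5416e-5)
Add(Mul(S, Pow(Function('k')(-50), -1)), Mul(-36335, Pow(Function('P')(-4, 167), -1))) = Add(Mul(Rational(1, 28236), Pow(Add(Rational(-5, 2), Pow(-50, 2)), -1)), Mul(-36335, Pow(-4, -1))) = Add(Mul(Rational(1, 28236), Pow(Add(Rational(-5, 2), 2500), -1)), Mul(-36335, Rational(-1, 4))) = Add(Mul(Rational(1, 28236), Pow(Rational(4995, 2), -1)), Rational(36335, 4)) = Add(Mul(Rational(1, 28236), Rational(2, 4995)), Rational(36335, 4)) = Add(Rational(1, 70519410), Rational(36335, 4)) = Rational(1281161381177, 141038820)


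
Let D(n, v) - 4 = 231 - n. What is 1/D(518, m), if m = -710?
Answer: -1/283 ≈ -0.0035336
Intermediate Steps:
D(n, v) = 235 - n (D(n, v) = 4 + (231 - n) = 235 - n)
1/D(518, m) = 1/(235 - 1*518) = 1/(235 - 518) = 1/(-283) = -1/283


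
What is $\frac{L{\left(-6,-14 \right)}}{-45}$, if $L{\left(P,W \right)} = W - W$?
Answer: $0$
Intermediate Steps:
$L{\left(P,W \right)} = 0$
$\frac{L{\left(-6,-14 \right)}}{-45} = \frac{0}{-45} = 0 \left(- \frac{1}{45}\right) = 0$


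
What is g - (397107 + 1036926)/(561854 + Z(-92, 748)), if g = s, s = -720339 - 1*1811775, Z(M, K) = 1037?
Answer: -1425305615607/562891 ≈ -2.5321e+6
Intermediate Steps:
s = -2532114 (s = -720339 - 1811775 = -2532114)
g = -2532114
g - (397107 + 1036926)/(561854 + Z(-92, 748)) = -2532114 - (397107 + 1036926)/(561854 + 1037) = -2532114 - 1434033/562891 = -1425305615607/562891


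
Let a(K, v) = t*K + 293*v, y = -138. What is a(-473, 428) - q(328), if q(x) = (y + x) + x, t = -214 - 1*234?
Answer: 336790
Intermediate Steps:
t = -448 (t = -214 - 234 = -448)
q(x) = -138 + 2*x (q(x) = (-138 + x) + x = -138 + 2*x)
a(K, v) = -448*K + 293*v
a(-473, 428) - q(328) = (-448*(-473) + 293*428) - (-138 + 2*328) = (211904 + 125404) - (-138 + 656) = 337308 - 1*518 = 337308 - 518 = 336790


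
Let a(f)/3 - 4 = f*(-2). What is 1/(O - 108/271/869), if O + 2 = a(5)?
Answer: -235499/4710088 ≈ -0.049999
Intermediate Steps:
a(f) = 12 - 6*f (a(f) = 12 + 3*(f*(-2)) = 12 + 3*(-2*f) = 12 - 6*f)
O = -20 (O = -2 + (12 - 6*5) = -2 + (12 - 30) = -2 - 18 = -20)
1/(O - 108/271/869) = 1/(-20 - 108/271/869) = 1/(-20 - 108*1/271*(1/869)) = 1/(-20 - 108/271*1/869) = 1/(-20 - 108/235499) = 1/(-4710088/235499) = -235499/4710088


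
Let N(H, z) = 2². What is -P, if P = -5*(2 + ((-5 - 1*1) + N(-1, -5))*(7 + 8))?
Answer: -140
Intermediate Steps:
N(H, z) = 4
P = 140 (P = -5*(2 + ((-5 - 1*1) + 4)*(7 + 8)) = -5*(2 + ((-5 - 1) + 4)*15) = -5*(2 + (-6 + 4)*15) = -5*(2 - 2*15) = -5*(2 - 30) = -5*(-28) = 140)
-P = -1*140 = -140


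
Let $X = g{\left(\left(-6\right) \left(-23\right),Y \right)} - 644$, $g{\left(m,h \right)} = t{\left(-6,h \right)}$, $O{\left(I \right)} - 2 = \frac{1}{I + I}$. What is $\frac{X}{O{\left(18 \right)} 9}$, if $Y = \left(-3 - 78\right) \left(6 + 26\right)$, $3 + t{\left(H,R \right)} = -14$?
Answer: $- \frac{2644}{73} \approx -36.219$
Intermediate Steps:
$t{\left(H,R \right)} = -17$ ($t{\left(H,R \right)} = -3 - 14 = -17$)
$O{\left(I \right)} = 2 + \frac{1}{2 I}$ ($O{\left(I \right)} = 2 + \frac{1}{I + I} = 2 + \frac{1}{2 I}$)
$Y = -2592$ ($Y = \left(-81\right) 32 = -2592$)
$g{\left(m,h \right)} = -17$
$X = -661$ ($X = -17 - 644 = -661$)
$\frac{X}{O{\left(18 \right)} 9} = - \frac{661}{\left(2 + \frac{1}{2 \cdot 18}\right) 9} = - \frac{661}{\left(2 + \frac{1}{2} \cdot \frac{1}{18}\right) 9} = - \frac{661}{\left(2 + \frac{1}{36}\right) 9} = - \frac{661}{\frac{73}{36} \cdot 9} = - \frac{661}{\frac{73}{4}} = \left(-661\right) \frac{4}{73} = - \frac{2644}{73}$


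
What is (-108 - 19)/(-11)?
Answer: 127/11 ≈ 11.545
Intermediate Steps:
(-108 - 19)/(-11) = -127*(-1/11) = 127/11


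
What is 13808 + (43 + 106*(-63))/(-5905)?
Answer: 16308575/1181 ≈ 13809.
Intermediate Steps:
13808 + (43 + 106*(-63))/(-5905) = 13808 + (43 - 6678)*(-1/5905) = 13808 - 6635*(-1/5905) = 13808 + 1327/1181 = 16308575/1181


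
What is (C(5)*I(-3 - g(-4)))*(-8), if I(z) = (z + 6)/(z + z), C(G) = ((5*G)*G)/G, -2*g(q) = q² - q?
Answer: -1300/7 ≈ -185.71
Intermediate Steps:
g(q) = q/2 - q²/2 (g(q) = -(q² - q)/2 = q/2 - q²/2)
C(G) = 5*G (C(G) = (5*G²)/G = 5*G)
I(z) = (6 + z)/(2*z) (I(z) = (6 + z)/((2*z)) = (6 + z)*(1/(2*z)) = (6 + z)/(2*z))
(C(5)*I(-3 - g(-4)))*(-8) = ((5*5)*((6 + (-3 - (-4)*(1 - 1*(-4))/2))/(2*(-3 - (-4)*(1 - 1*(-4))/2))))*(-8) = (25*((6 + (-3 - (-4)*(1 + 4)/2))/(2*(-3 - (-4)*(1 + 4)/2))))*(-8) = (25*((6 + (-3 - (-4)*5/2))/(2*(-3 - (-4)*5/2))))*(-8) = (25*((6 + (-3 - 1*(-10)))/(2*(-3 - 1*(-10)))))*(-8) = (25*((6 + (-3 + 10))/(2*(-3 + 10))))*(-8) = (25*((½)*(6 + 7)/7))*(-8) = (25*((½)*(⅐)*13))*(-8) = (25*(13/14))*(-8) = (325/14)*(-8) = -1300/7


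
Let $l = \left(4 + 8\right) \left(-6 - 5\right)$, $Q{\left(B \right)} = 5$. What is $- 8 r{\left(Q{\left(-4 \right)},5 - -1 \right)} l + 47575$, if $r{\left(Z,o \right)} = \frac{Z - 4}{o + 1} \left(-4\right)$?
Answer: $\frac{328801}{7} \approx 46972.0$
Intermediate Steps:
$l = -132$ ($l = 12 \left(-11\right) = -132$)
$r{\left(Z,o \right)} = - \frac{4 \left(-4 + Z\right)}{1 + o}$ ($r{\left(Z,o \right)} = \frac{-4 + Z}{1 + o} \left(-4\right) = - \frac{4 \left(-4 + Z\right)}{1 + o}$)
$- 8 r{\left(Q{\left(-4 \right)},5 - -1 \right)} l + 47575 = - 8 \frac{4 \left(4 - 5\right)}{1 + \left(5 - -1\right)} \left(-132\right) + 47575 = - 8 \frac{4 \left(4 - 5\right)}{1 + \left(5 + 1\right)} \left(-132\right) + 47575 = - 8 \cdot 4 \frac{1}{1 + 6} \left(-1\right) \left(-132\right) + 47575 = - 8 \cdot 4 \cdot \frac{1}{7} \left(-1\right) \left(-132\right) + 47575 = - 8 \left(\left(- \frac{4}{7}\right) \left(-132\right)\right) + 47575 = \left(-8\right) \frac{528}{7} + 47575 = - \frac{4224}{7} + 47575 = \frac{328801}{7}$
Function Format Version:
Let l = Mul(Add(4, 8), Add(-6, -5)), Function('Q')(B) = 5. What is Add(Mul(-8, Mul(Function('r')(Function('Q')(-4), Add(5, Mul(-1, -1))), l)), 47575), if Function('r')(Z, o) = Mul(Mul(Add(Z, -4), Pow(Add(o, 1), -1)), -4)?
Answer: Rational(328801, 7) ≈ 46972.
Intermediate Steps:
l = -132 (l = Mul(12, -11) = -132)
Function('r')(Z, o) = Mul(-4, Pow(Add(1, o), -1), Add(-4, Z)) (Function('r')(Z, o) = Mul(Mul(Add(-4, Z), Pow(Add(1, o), -1)), -4) = Mul(Mul(Pow(Add(1, o), -1), Add(-4, Z)), -4) = Mul(-4, Pow(Add(1, o), -1), Add(-4, Z)))
Add(Mul(-8, Mul(Function('r')(Function('Q')(-4), Add(5, Mul(-1, -1))), l)), 47575) = Add(Mul(-8, Mul(Mul(4, Pow(Add(1, Add(5, Mul(-1, -1))), -1), Add(4, Mul(-1, 5))), -132)), 47575) = Add(Mul(-8, Mul(Mul(4, Pow(Add(1, Add(5, 1)), -1), Add(4, -5)), -132)), 47575) = Add(Mul(-8, Mul(Mul(4, Pow(Add(1, 6), -1), -1), -132)), 47575) = Add(Mul(-8, Mul(Mul(4, Pow(7, -1), -1), -132)), 47575) = Add(Mul(-8, Mul(Mul(4, Rational(1, 7), -1), -132)), 47575) = Add(Mul(-8, Mul(Rational(-4, 7), -132)), 47575) = Add(Mul(-8, Rational(528, 7)), 47575) = Add(Rational(-4224, 7), 47575) = Rational(328801, 7)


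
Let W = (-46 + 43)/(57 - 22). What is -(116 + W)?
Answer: -4057/35 ≈ -115.91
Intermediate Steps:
W = -3/35 ≈ -0.085714
-(116 + W) = -(116 - 3/35) = -1*4057/35 = -4057/35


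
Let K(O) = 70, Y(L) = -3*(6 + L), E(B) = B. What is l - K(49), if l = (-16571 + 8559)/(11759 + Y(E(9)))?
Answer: -413996/5857 ≈ -70.684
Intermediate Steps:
Y(L) = -18 - 3*L
l = -4006/5857 (l = (-16571 + 8559)/(11759 + (-18 - 3*9)) = -8012/(11759 + (-18 - 27)) = -8012/(11759 - 45) = -8012/11714 = -8012*1/11714 = -4006/5857 ≈ -0.68397)
l - K(49) = -4006/5857 - 1*70 = -4006/5857 - 70 = -413996/5857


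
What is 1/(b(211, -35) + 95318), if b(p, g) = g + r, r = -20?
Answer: 1/95263 ≈ 1.0497e-5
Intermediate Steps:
b(p, g) = -20 + g (b(p, g) = g - 20 = -20 + g)
1/(b(211, -35) + 95318) = 1/((-20 - 35) + 95318) = 1/(-55 + 95318) = 1/95263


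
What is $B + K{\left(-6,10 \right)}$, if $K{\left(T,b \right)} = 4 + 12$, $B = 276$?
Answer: $292$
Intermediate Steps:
$K{\left(T,b \right)} = 16$
$B + K{\left(-6,10 \right)} = 276 + 16 = 292$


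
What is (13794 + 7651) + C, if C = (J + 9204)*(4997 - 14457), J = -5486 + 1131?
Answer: -45850095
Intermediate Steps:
J = -4355
C = -45871540 (C = (-4355 + 9204)*(4997 - 14457) = 4849*(-9460) = -45871540)
(13794 + 7651) + C = (13794 + 7651) - 45871540 = 21445 - 45871540 = -45850095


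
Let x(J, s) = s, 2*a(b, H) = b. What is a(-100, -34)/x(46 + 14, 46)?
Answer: -25/23 ≈ -1.0870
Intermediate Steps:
a(b, H) = b/2
a(-100, -34)/x(46 + 14, 46) = ((½)*(-100))/46 = -50*1/46 = -25/23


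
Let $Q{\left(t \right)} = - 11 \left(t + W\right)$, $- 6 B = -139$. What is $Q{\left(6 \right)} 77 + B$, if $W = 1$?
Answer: $- \frac{35435}{6} \approx -5905.8$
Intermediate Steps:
$B = \frac{139}{6}$ ($B = \left(- \frac{1}{6}\right) \left(-139\right) = \frac{139}{6} \approx 23.167$)
$Q{\left(t \right)} = -11 - 11 t$ ($Q{\left(t \right)} = - 11 \left(t + 1\right) = - 11 \left(1 + t\right) = -11 - 11 t$)
$Q{\left(6 \right)} 77 + B = \left(-11 - 66\right) 77 + \frac{139}{6} = \left(-77\right) 77 + \frac{139}{6} = -5929 + \frac{139}{6} = - \frac{35435}{6}$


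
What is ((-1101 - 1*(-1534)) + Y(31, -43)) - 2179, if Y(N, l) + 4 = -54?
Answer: -1804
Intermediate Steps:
Y(N, l) = -58 (Y(N, l) = -4 - 54 = -58)
((-1101 - 1*(-1534)) + Y(31, -43)) - 2179 = ((-1101 - 1*(-1534)) - 58) - 2179 = ((-1101 + 1534) - 58) - 2179 = (433 - 58) - 2179 = 375 - 2179 = -1804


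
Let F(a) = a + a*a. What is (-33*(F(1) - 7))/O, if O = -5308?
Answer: -165/5308 ≈ -0.031085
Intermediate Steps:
F(a) = a + a**2
(-33*(F(1) - 7))/O = -33*(1*(1 + 1) - 7)/(-5308) = -33*(1*2 - 7)*(-1/5308) = -33*(2 - 7)*(-1/5308) = -33*(-5)*(-1/5308) = 165*(-1/5308) = -165/5308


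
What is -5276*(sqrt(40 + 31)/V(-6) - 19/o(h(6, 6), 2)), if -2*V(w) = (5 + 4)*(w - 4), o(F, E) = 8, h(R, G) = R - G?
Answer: 25061/2 - 5276*sqrt(71)/45 ≈ 11543.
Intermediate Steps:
V(w) = 18 - 9*w/2 (V(w) = -(5 + 4)*(w - 4)/2 = -9*(-4 + w)/2 = -(-36 + 9*w)/2 = 18 - 9*w/2)
-5276*(sqrt(40 + 31)/V(-6) - 19/o(h(6, 6), 2)) = -5276*(sqrt(40 + 31)/(18 - 9/2*(-6)) - 19/8) = -5276*(sqrt(71)/(18 + 27) - 19*1/8) = -5276*(sqrt(71)/45 - 19/8) = -5276*(-19/8 + sqrt(71)/45) = 25061/2 - 5276*sqrt(71)/45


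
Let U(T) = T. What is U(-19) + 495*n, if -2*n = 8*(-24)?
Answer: 47501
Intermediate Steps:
n = 96 (n = -4*(-24) = -1/2*(-192) = 96)
U(-19) + 495*n = -19 + 495*96 = -19 + 47520 = 47501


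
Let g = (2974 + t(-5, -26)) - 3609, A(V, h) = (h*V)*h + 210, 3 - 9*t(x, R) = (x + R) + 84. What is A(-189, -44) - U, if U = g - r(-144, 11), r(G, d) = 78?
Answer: -3284779/9 ≈ -3.6498e+5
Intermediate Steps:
t(x, R) = -9 - R/9 - x/9 (t(x, R) = ⅓ - ((x + R) + 84)/9 = ⅓ - ((R + x) + 84)/9 = ⅓ - (84 + R + x)/9 = ⅓ + (-28/3 - R/9 - x/9) = -9 - R/9 - x/9)
A(V, h) = 210 + V*h² (A(V, h) = (V*h)*h + 210 = V*h² + 210 = 210 + V*h²)
g = -5765/9 (g = (2974 + (-9 - ⅑*(-26) - ⅑*(-5))) - 3609 = (2974 + (-9 + 26/9 + 5/9)) - 3609 = (2974 - 50/9) - 3609 = 26716/9 - 3609 = -5765/9 ≈ -640.56)
U = -6467/9 (U = -5765/9 - 1*78 = -5765/9 - 78 = -6467/9 ≈ -718.56)
A(-189, -44) - U = (210 - 189*(-44)²) - 1*(-6467/9) = (210 - 189*1936) + 6467/9 = (210 - 365904) + 6467/9 = -365694 + 6467/9 = -3284779/9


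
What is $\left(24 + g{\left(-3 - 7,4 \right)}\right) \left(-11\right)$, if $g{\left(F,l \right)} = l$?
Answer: $-308$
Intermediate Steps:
$\left(24 + g{\left(-3 - 7,4 \right)}\right) \left(-11\right) = \left(24 + 4\right) \left(-11\right) = 28 \left(-11\right) = -308$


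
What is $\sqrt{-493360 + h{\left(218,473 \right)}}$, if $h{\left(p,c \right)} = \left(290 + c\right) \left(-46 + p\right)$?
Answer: $6 i \sqrt{10059} \approx 601.77 i$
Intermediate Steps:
$h{\left(p,c \right)} = \left(-46 + p\right) \left(290 + c\right)$
$\sqrt{-493360 + h{\left(218,473 \right)}} = \sqrt{-493360 + \left(-13340 - 21758 + 290 \cdot 218 + 473 \cdot 218\right)} = \sqrt{-493360 + \left(-13340 - 21758 + 63220 + 103114\right)} = \sqrt{-493360 + 131236} = \sqrt{-362124} = 6 i \sqrt{10059}$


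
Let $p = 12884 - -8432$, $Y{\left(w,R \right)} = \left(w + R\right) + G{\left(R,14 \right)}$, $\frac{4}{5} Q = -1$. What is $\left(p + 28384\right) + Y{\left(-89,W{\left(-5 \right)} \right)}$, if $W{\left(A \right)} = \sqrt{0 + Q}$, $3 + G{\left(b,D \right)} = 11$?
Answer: $49619 + \frac{i \sqrt{5}}{2} \approx 49619.0 + 1.118 i$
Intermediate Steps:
$Q = - \frac{5}{4}$ ($Q = \frac{5}{4} \left(-1\right) = - \frac{5}{4} \approx -1.25$)
$G{\left(b,D \right)} = 8$ ($G{\left(b,D \right)} = -3 + 11 = 8$)
$W{\left(A \right)} = \frac{i \sqrt{5}}{2}$ ($W{\left(A \right)} = \sqrt{0 - \frac{5}{4}} = \sqrt{- \frac{5}{4}} = \frac{i \sqrt{5}}{2}$)
$Y{\left(w,R \right)} = 8 + R + w$ ($Y{\left(w,R \right)} = \left(w + R\right) + 8 = \left(R + w\right) + 8 = 8 + R + w$)
$p = 21316$ ($p = 12884 + 8432 = 21316$)
$\left(p + 28384\right) + Y{\left(-89,W{\left(-5 \right)} \right)} = \left(21316 + 28384\right) + \left(8 + \frac{i \sqrt{5}}{2} - 89\right) = 49700 - \left(81 - \frac{i \sqrt{5}}{2}\right) = 49619 + \frac{i \sqrt{5}}{2}$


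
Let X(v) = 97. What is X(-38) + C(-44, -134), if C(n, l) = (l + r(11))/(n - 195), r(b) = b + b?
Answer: 23295/239 ≈ 97.469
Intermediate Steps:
r(b) = 2*b
C(n, l) = (22 + l)/(-195 + n) (C(n, l) = (l + 2*11)/(n - 195) = (l + 22)/(-195 + n) = (22 + l)/(-195 + n))
X(-38) + C(-44, -134) = 97 + (22 - 134)/(-195 - 44) = 97 - 112/(-239) = 97 - 1/239*(-112) = 97 + 112/239 = 23295/239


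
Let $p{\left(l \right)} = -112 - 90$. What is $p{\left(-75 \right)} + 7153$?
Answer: $6951$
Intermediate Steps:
$p{\left(l \right)} = -202$
$p{\left(-75 \right)} + 7153 = -202 + 7153 = 6951$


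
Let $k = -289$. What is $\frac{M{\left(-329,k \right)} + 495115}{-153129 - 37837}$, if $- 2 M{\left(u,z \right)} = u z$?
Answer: $- \frac{895149}{381932} \approx -2.3437$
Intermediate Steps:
$M{\left(u,z \right)} = - \frac{u z}{2}$
$\frac{M{\left(-329,k \right)} + 495115}{-153129 - 37837} = \frac{\left(- \frac{1}{2}\right) \left(-329\right) \left(-289\right) + 495115}{-153129 - 37837} = \frac{- \frac{95081}{2} + 495115}{-190966} = \frac{895149}{2} \left(- \frac{1}{190966}\right) = - \frac{895149}{381932}$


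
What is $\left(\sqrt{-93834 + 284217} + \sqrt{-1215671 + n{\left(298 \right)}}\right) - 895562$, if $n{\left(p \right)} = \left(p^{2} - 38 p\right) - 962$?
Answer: $-895562 + \sqrt{190383} + i \sqrt{1139153} \approx -8.9513 \cdot 10^{5} + 1067.3 i$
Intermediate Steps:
$n{\left(p \right)} = -962 + p^{2} - 38 p$
$\left(\sqrt{-93834 + 284217} + \sqrt{-1215671 + n{\left(298 \right)}}\right) - 895562 = \left(\sqrt{-93834 + 284217} + \sqrt{-1215671 - \left(12286 - 88804\right)}\right) - 895562 = \left(\sqrt{190383} + \sqrt{-1215671 - -76518}\right) - 895562 = \left(\sqrt{190383} + \sqrt{-1215671 + 76518}\right) - 895562 = \left(\sqrt{190383} + \sqrt{-1139153}\right) - 895562 = \left(\sqrt{190383} + i \sqrt{1139153}\right) - 895562 = -895562 + \sqrt{190383} + i \sqrt{1139153}$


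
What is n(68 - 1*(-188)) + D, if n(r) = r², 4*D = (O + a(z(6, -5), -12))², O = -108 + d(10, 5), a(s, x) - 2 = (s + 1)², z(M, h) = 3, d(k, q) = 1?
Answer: 270065/4 ≈ 67516.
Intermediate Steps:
a(s, x) = 2 + (1 + s)² (a(s, x) = 2 + (s + 1)² = 2 + (1 + s)²)
O = -107 (O = -108 + 1 = -107)
D = 7921/4 (D = (-107 + (2 + (1 + 3)²))²/4 = (-107 + (2 + 4²))²/4 = (-107 + (2 + 16))²/4 = (-107 + 18)²/4 = (¼)*(-89)² = (¼)*7921 = 7921/4 ≈ 1980.3)
n(68 - 1*(-188)) + D = (68 - 1*(-188))² + 7921/4 = (68 + 188)² + 7921/4 = 256² + 7921/4 = 65536 + 7921/4 = 270065/4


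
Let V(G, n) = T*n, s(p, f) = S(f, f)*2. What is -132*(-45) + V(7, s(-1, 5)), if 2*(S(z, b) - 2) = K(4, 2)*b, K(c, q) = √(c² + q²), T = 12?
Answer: 5988 + 120*√5 ≈ 6256.3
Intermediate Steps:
S(z, b) = 2 + b*√5 (S(z, b) = 2 + (√(4² + 2²)*b)/2 = 2 + (√(16 + 4)*b)/2 = 2 + (√20*b)/2 = 2 + ((2*√5)*b)/2 = 2 + (2*b*√5)/2 = 2 + b*√5)
s(p, f) = 4 + 2*f*√5 (s(p, f) = (2 + f*√5)*2 = 4 + 2*f*√5)
V(G, n) = 12*n
-132*(-45) + V(7, s(-1, 5)) = -132*(-45) + 12*(4 + 2*5*√5) = 5940 + 12*(4 + 10*√5) = 5940 + (48 + 120*√5) = 5988 + 120*√5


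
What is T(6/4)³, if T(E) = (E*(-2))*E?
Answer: -729/8 ≈ -91.125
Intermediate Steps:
T(E) = -2*E² (T(E) = (-2*E)*E = -2*E²)
T(6/4)³ = (-2*(6/4)²)³ = (-2*(6*(¼))²)³ = (-2*(3/2)²)³ = (-2*9/4)³ = (-9/2)³ = -729/8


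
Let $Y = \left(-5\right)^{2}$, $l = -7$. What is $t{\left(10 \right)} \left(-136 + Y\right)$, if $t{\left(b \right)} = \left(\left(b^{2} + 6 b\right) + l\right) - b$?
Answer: $-15873$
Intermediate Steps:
$Y = 25$
$t{\left(b \right)} = -7 + b^{2} + 5 b$ ($t{\left(b \right)} = \left(\left(b^{2} + 6 b\right) - 7\right) - b = \left(-7 + b^{2} + 6 b\right) - b = -7 + b^{2} + 5 b$)
$t{\left(10 \right)} \left(-136 + Y\right) = \left(-7 + 10^{2} + 5 \cdot 10\right) \left(-136 + 25\right) = \left(-7 + 100 + 50\right) \left(-111\right) = 143 \left(-111\right) = -15873$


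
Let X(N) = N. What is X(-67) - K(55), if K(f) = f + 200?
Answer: -322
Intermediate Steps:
K(f) = 200 + f
X(-67) - K(55) = -67 - (200 + 55) = -67 - 1*255 = -67 - 255 = -322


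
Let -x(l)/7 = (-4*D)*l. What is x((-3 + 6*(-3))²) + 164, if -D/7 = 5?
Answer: -432016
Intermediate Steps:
D = -35 (D = -7*5 = -35)
x(l) = -980*l (x(l) = -7*(-4*(-35))*l = -980*l)
x((-3 + 6*(-3))²) + 164 = -980*(-3 + 6*(-3))² + 164 = -980*(-3 - 18)² + 164 = -980*(-21)² + 164 = -980*441 + 164 = -432180 + 164 = -432016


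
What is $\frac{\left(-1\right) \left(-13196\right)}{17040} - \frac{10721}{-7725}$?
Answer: $\frac{4743749}{2193900} \approx 2.1622$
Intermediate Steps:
$\frac{\left(-1\right) \left(-13196\right)}{17040} - \frac{10721}{-7725} = 13196 \cdot \frac{1}{17040} - - \frac{10721}{7725} = \frac{3299}{4260} + \frac{10721}{7725} = \frac{4743749}{2193900}$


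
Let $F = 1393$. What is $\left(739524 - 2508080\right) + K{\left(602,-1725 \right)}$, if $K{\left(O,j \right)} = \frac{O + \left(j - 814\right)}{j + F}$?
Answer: $- \frac{587158655}{332} \approx -1.7686 \cdot 10^{6}$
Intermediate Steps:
$K{\left(O,j \right)} = \frac{-814 + O + j}{1393 + j}$ ($K{\left(O,j \right)} = \frac{O + \left(j - 814\right)}{j + 1393} = \frac{O + \left(-814 + j\right)}{1393 + j} = \frac{-814 + O + j}{1393 + j}$)
$\left(739524 - 2508080\right) + K{\left(602,-1725 \right)} = \left(739524 - 2508080\right) + \frac{-814 + 602 - 1725}{1393 - 1725} = -1768556 + \frac{1}{-332} \left(-1937\right) = -1768556 - - \frac{1937}{332} = -1768556 + \frac{1937}{332} = - \frac{587158655}{332}$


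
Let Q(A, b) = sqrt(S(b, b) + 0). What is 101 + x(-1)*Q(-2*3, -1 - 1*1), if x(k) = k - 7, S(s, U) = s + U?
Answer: 101 - 16*I ≈ 101.0 - 16.0*I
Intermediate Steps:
S(s, U) = U + s
Q(A, b) = sqrt(2)*sqrt(b) (Q(A, b) = sqrt((b + b) + 0) = sqrt(2*b + 0) = sqrt(2*b) = sqrt(2)*sqrt(b))
x(k) = -7 + k
101 + x(-1)*Q(-2*3, -1 - 1*1) = 101 + (-7 - 1)*(sqrt(2)*sqrt(-1 - 1*1)) = 101 - 8*sqrt(2)*sqrt(-1 - 1) = 101 - 8*sqrt(2)*sqrt(-2) = 101 - 8*sqrt(2)*I*sqrt(2) = 101 - 16*I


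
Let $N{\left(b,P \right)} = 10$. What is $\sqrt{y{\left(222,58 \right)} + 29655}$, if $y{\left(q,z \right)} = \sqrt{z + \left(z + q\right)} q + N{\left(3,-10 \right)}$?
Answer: $\sqrt{29665 + 2886 \sqrt{2}} \approx 183.7$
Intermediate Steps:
$y{\left(q,z \right)} = 10 + q \sqrt{q + 2 z}$ ($y{\left(q,z \right)} = \sqrt{z + \left(z + q\right)} q + 10 = \sqrt{z + \left(q + z\right)} q + 10 = \sqrt{q + 2 z} q + 10 = q \sqrt{q + 2 z} + 10 = 10 + q \sqrt{q + 2 z}$)
$\sqrt{y{\left(222,58 \right)} + 29655} = \sqrt{\left(10 + 222 \sqrt{222 + 2 \cdot 58}\right) + 29655} = \sqrt{\left(10 + 222 \sqrt{222 + 116}\right) + 29655} = \sqrt{\left(10 + 222 \sqrt{338}\right) + 29655} = \sqrt{\left(10 + 222 \cdot 13 \sqrt{2}\right) + 29655} = \sqrt{\left(10 + 2886 \sqrt{2}\right) + 29655} = \sqrt{29665 + 2886 \sqrt{2}}$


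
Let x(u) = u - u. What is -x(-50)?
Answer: 0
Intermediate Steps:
x(u) = 0
-x(-50) = -1*0 = 0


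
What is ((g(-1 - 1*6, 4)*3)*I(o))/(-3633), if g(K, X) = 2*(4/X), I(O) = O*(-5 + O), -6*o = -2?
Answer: 4/1557 ≈ 0.0025690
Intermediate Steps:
o = ⅓ (o = -⅙*(-2) = ⅓ ≈ 0.33333)
g(K, X) = 8/X
((g(-1 - 1*6, 4)*3)*I(o))/(-3633) = (((8/4)*3)*((-5 + ⅓)/3))/(-3633) = (((8*(¼))*3)*((⅓)*(-14/3)))*(-1/3633) = ((2*3)*(-14/9))*(-1/3633) = (6*(-14/9))*(-1/3633) = -28/3*(-1/3633) = 4/1557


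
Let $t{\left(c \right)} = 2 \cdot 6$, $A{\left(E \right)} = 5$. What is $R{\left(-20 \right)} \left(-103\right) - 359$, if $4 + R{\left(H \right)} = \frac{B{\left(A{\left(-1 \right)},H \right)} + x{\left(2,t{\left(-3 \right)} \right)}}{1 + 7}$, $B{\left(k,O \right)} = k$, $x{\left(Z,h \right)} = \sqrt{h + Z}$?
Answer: $- \frac{91}{8} - \frac{103 \sqrt{14}}{8} \approx -59.549$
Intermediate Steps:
$t{\left(c \right)} = 12$
$x{\left(Z,h \right)} = \sqrt{Z + h}$
$R{\left(H \right)} = - \frac{27}{8} + \frac{\sqrt{14}}{8}$ ($R{\left(H \right)} = -4 + \frac{5 + \sqrt{2 + 12}}{1 + 7} = -4 + \frac{5 + \sqrt{14}}{8} = -4 + \left(5 + \sqrt{14}\right) \frac{1}{8} = -4 + \left(\frac{5}{8} + \frac{\sqrt{14}}{8}\right) = - \frac{27}{8} + \frac{\sqrt{14}}{8}$)
$R{\left(-20 \right)} \left(-103\right) - 359 = \left(- \frac{27}{8} + \frac{\sqrt{14}}{8}\right) \left(-103\right) - 359 = \left(\frac{2781}{8} - \frac{103 \sqrt{14}}{8}\right) - 359 = - \frac{91}{8} - \frac{103 \sqrt{14}}{8}$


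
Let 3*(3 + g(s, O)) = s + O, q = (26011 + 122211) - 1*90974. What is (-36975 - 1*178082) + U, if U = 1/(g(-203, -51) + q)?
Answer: -36878189414/171481 ≈ -2.1506e+5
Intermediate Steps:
q = 57248 (q = 148222 - 90974 = 57248)
g(s, O) = -3 + O/3 + s/3 (g(s, O) = -3 + (s + O)/3 = -3 + (O + s)/3 = -3 + (O/3 + s/3) = -3 + O/3 + s/3)
U = 3/171481 (U = 1/((-3 + (1/3)*(-51) + (1/3)*(-203)) + 57248) = 1/((-3 - 17 - 203/3) + 57248) = 1/(-263/3 + 57248) = 1/(171481/3) = 3/171481 ≈ 1.7495e-5)
(-36975 - 1*178082) + U = (-36975 - 1*178082) + 3/171481 = (-36975 - 178082) + 3/171481 = -215057 + 3/171481 = -36878189414/171481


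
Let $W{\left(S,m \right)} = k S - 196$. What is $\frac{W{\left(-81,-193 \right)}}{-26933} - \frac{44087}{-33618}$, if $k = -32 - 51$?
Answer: $\frac{967970485}{905433594} \approx 1.0691$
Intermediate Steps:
$k = -83$ ($k = -32 - 51 = -83$)
$W{\left(S,m \right)} = -196 - 83 S$ ($W{\left(S,m \right)} = - 83 S - 196 = -196 - 83 S$)
$\frac{W{\left(-81,-193 \right)}}{-26933} - \frac{44087}{-33618} = \frac{-196 - -6723}{-26933} - \frac{44087}{-33618} = \left(-196 + 6723\right) \left(- \frac{1}{26933}\right) - - \frac{44087}{33618} = 6527 \left(- \frac{1}{26933}\right) + \frac{44087}{33618} = - \frac{6527}{26933} + \frac{44087}{33618} = \frac{967970485}{905433594}$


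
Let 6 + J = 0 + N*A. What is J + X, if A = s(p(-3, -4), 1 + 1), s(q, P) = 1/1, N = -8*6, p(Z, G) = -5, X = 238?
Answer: 184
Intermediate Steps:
N = -48
s(q, P) = 1
A = 1
J = -54 (J = -6 + (0 - 48*1) = -6 + (0 - 48) = -6 - 48 = -54)
J + X = -54 + 238 = 184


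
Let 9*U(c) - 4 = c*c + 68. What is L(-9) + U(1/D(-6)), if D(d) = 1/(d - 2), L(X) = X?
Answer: 55/9 ≈ 6.1111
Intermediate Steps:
D(d) = 1/(-2 + d)
U(c) = 8 + c²/9 (U(c) = 4/9 + (c*c + 68)/9 = 4/9 + (c² + 68)/9 = 4/9 + (68 + c²)/9 = 4/9 + (68/9 + c²/9) = 8 + c²/9)
L(-9) + U(1/D(-6)) = -9 + (8 + (1/(1/(-2 - 6)))²/9) = -9 + (8 + (1/(1/(-8)))²/9) = -9 + (8 + (1/(-⅛))²/9) = -9 + (8 + (⅑)*(-8)²) = -9 + (8 + (⅑)*64) = -9 + (8 + 64/9) = -9 + 136/9 = 55/9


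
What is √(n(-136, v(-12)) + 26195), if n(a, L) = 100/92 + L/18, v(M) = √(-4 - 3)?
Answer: √(498878280 + 1058*I*√7)/138 ≈ 161.85 + 0.00045408*I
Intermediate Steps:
v(M) = I*√7 (v(M) = √(-7) = I*√7)
n(a, L) = 25/23 + L/18 (n(a, L) = 100*(1/92) + L*(1/18) = 25/23 + L/18)
√(n(-136, v(-12)) + 26195) = √((25/23 + (I*√7)/18) + 26195) = √((25/23 + I*√7/18) + 26195) = √(602510/23 + I*√7/18)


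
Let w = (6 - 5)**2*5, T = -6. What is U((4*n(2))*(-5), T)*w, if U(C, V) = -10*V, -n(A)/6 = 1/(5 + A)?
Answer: 300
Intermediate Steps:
n(A) = -6/(5 + A)
w = 5 (w = 1**2*5 = 1*5 = 5)
U((4*n(2))*(-5), T)*w = -10*(-6)*5 = 60*5 = 300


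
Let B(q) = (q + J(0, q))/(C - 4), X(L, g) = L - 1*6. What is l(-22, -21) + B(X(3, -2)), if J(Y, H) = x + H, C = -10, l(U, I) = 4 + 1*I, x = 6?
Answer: -17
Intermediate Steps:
l(U, I) = 4 + I
X(L, g) = -6 + L (X(L, g) = L - 6 = -6 + L)
J(Y, H) = 6 + H
B(q) = -3/7 - q/7 (B(q) = (q + (6 + q))/(-10 - 4) = (6 + 2*q)/(-14) = (6 + 2*q)*(-1/14) = -3/7 - q/7)
l(-22, -21) + B(X(3, -2)) = (4 - 21) + (-3/7 - (-6 + 3)/7) = -17 + (-3/7 - ⅐*(-3)) = -17 + (-3/7 + 3/7) = -17 + 0 = -17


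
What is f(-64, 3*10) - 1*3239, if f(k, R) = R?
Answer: -3209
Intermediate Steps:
f(-64, 3*10) - 1*3239 = 3*10 - 1*3239 = 30 - 3239 = -3209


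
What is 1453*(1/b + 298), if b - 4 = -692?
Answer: 297898419/688 ≈ 4.3299e+5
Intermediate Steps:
b = -688 (b = 4 - 692 = -688)
1453*(1/b + 298) = 1453*(1/(-688) + 298) = 1453*(-1/688 + 298) = 1453*(205023/688) = 297898419/688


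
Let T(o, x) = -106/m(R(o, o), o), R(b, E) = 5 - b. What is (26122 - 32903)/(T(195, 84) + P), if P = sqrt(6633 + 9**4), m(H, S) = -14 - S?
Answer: 75113137/288157939 - 888602583*sqrt(1466)/576315878 ≈ -58.775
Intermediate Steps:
T(o, x) = -106/(-14 - o)
P = 3*sqrt(1466) (P = sqrt(6633 + 6561) = sqrt(13194) = 3*sqrt(1466) ≈ 114.87)
(26122 - 32903)/(T(195, 84) + P) = (26122 - 32903)/(106/(14 + 195) + 3*sqrt(1466)) = -6781/(106/209 + 3*sqrt(1466))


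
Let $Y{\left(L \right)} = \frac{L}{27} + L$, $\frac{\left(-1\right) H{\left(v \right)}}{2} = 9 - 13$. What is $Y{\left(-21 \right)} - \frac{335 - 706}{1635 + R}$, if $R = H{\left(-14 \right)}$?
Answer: $- \frac{6013}{279} \approx -21.552$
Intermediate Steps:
$H{\left(v \right)} = 8$ ($H{\left(v \right)} = - 2 \left(9 - 13\right) = \left(-2\right) \left(-4\right) = 8$)
$R = 8$
$Y{\left(L \right)} = \frac{28 L}{27}$ ($Y{\left(L \right)} = L \frac{1}{27} + L = \frac{L}{27} + L = \frac{28 L}{27}$)
$Y{\left(-21 \right)} - \frac{335 - 706}{1635 + R} = \frac{28}{27} \left(-21\right) - \frac{335 - 706}{1635 + 8} = - \frac{196}{9} - - \frac{371}{1643} = - \frac{196}{9} - \left(-371\right) \frac{1}{1643} = - \frac{196}{9} - - \frac{7}{31} = - \frac{196}{9} + \frac{7}{31} = - \frac{6013}{279}$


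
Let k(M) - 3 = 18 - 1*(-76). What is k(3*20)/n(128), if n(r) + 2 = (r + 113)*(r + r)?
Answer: 97/61694 ≈ 0.0015723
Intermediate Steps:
n(r) = -2 + 2*r*(113 + r) (n(r) = -2 + (r + 113)*(r + r) = -2 + (113 + r)*(2*r) = -2 + 2*r*(113 + r))
k(M) = 97 (k(M) = 3 + (18 - 1*(-76)) = 3 + (18 + 76) = 3 + 94 = 97)
k(3*20)/n(128) = 97/(-2 + 2*128² + 226*128) = 97/(-2 + 2*16384 + 28928) = 97/(-2 + 32768 + 28928) = 97/61694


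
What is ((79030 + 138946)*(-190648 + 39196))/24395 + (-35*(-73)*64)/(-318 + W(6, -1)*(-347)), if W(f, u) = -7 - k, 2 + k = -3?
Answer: -221586817192/163795 ≈ -1.3528e+6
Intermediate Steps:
k = -5 (k = -2 - 3 = -5)
W(f, u) = -2 (W(f, u) = -7 - 1*(-5) = -7 + 5 = -2)
((79030 + 138946)*(-190648 + 39196))/24395 + (-35*(-73)*64)/(-318 + W(6, -1)*(-347)) = ((79030 + 138946)*(-190648 + 39196))/24395 + (-35*(-73)*64)/(-318 - 2*(-347)) = (217976*(-151452))*(1/24395) + (2555*64)/(-318 + 694) = -33012901152*1/24395 + 163520/376 = -4716128736/3485 + 163520*(1/376) = -4716128736/3485 + 20440/47 = -221586817192/163795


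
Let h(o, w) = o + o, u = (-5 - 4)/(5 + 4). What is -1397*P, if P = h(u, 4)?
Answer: 2794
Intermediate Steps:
u = -1 (u = -9/9 = -9*⅑ = -1)
h(o, w) = 2*o
P = -2 (P = 2*(-1) = -2)
-1397*P = -1397*(-2) = 2794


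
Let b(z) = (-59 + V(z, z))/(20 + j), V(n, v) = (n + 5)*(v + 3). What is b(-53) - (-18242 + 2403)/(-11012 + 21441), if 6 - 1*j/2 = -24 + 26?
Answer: 24857781/292012 ≈ 85.126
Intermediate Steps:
j = 8 (j = 12 - 2*(-24 + 26) = 12 - 2*2 = 12 - 4 = 8)
V(n, v) = (3 + v)*(5 + n) (V(n, v) = (5 + n)*(3 + v) = (3 + v)*(5 + n))
b(z) = -11/7 + z²/28 + 2*z/7 (b(z) = (-59 + (15 + 3*z + 5*z + z*z))/(20 + 8) = (-59 + (15 + 3*z + 5*z + z²))/28 = (-59 + (15 + z² + 8*z))*(1/28) = (-44 + z² + 8*z)*(1/28) = -11/7 + z²/28 + 2*z/7)
b(-53) - (-18242 + 2403)/(-11012 + 21441) = (-11/7 + (1/28)*(-53)² + (2/7)*(-53)) - (-18242 + 2403)/(-11012 + 21441) = (-11/7 + (1/28)*2809 - 106/7) - (-15839)/10429 = (-11/7 + 2809/28 - 106/7) - (-15839)/10429 = 2341/28 - 1*(-15839/10429) = 2341/28 + 15839/10429 = 24857781/292012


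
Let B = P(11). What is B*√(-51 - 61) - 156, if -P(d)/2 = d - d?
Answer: -156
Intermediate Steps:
P(d) = 0 (P(d) = -2*(d - d) = -2*0 = 0)
B = 0
B*√(-51 - 61) - 156 = 0*√(-51 - 61) - 156 = 0*√(-112) - 156 = 0*(4*I*√7) - 156 = 0 - 156 = -156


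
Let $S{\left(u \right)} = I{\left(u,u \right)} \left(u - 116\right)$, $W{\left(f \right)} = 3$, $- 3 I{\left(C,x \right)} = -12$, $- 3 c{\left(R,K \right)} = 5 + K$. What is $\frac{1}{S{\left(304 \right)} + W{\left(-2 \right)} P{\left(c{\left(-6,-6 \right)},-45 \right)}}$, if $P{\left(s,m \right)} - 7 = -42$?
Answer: $\frac{1}{647} \approx 0.0015456$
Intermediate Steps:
$c{\left(R,K \right)} = - \frac{5}{3} - \frac{K}{3}$ ($c{\left(R,K \right)} = - \frac{5 + K}{3} = - \frac{5}{3} - \frac{K}{3}$)
$I{\left(C,x \right)} = 4$ ($I{\left(C,x \right)} = \left(- \frac{1}{3}\right) \left(-12\right) = 4$)
$P{\left(s,m \right)} = -35$ ($P{\left(s,m \right)} = 7 - 42 = -35$)
$S{\left(u \right)} = -464 + 4 u$ ($S{\left(u \right)} = 4 \left(u - 116\right) = 4 \left(-116 + u\right) = -464 + 4 u$)
$\frac{1}{S{\left(304 \right)} + W{\left(-2 \right)} P{\left(c{\left(-6,-6 \right)},-45 \right)}} = \frac{1}{\left(-464 + 4 \cdot 304\right) + 3 \left(-35\right)} = \frac{1}{\left(-464 + 1216\right) - 105} = \frac{1}{752 - 105} = \frac{1}{647}$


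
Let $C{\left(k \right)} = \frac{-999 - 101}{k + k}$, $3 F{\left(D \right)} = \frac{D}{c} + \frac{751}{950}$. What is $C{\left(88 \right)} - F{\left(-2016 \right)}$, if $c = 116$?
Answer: $- \frac{119083}{165300} \approx -0.72041$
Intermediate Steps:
$F{\left(D \right)} = \frac{751}{2850} + \frac{D}{348}$ ($F{\left(D \right)} = \frac{\frac{D}{116} + \frac{751}{950}}{3} = \frac{\frac{751}{950} + \frac{D}{116}}{3} = \frac{751}{2850} + \frac{D}{348}$)
$C{\left(k \right)} = - \frac{550}{k}$ ($C{\left(k \right)} = - \frac{1100}{2 k} = - 1100 \frac{1}{2 k} = - \frac{550}{k}$)
$C{\left(88 \right)} - F{\left(-2016 \right)} = - \frac{550}{88} - \left(\frac{751}{2850} + \frac{1}{348} \left(-2016\right)\right) = \left(-550\right) \frac{1}{88} - \left(\frac{751}{2850} - \frac{168}{29}\right) = - \frac{25}{4} - - \frac{457021}{82650} = - \frac{25}{4} + \frac{457021}{82650} = - \frac{119083}{165300}$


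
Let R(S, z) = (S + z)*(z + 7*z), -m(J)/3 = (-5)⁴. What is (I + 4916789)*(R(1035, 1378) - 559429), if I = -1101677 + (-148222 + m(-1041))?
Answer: 95442425817245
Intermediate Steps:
m(J) = -1875 (m(J) = -3*(-5)⁴ = -3*625 = -1875)
R(S, z) = 8*z*(S + z) (R(S, z) = (S + z)*(8*z) = 8*z*(S + z))
I = -1251774 (I = -1101677 + (-148222 - 1875) = -1101677 - 150097 = -1251774)
(I + 4916789)*(R(1035, 1378) - 559429) = (-1251774 + 4916789)*(8*1378*(1035 + 1378) - 559429) = 3665015*(8*1378*2413 - 559429) = 3665015*(26600912 - 559429) = 3665015*26041483 = 95442425817245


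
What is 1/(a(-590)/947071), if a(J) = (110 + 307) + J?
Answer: -947071/173 ≈ -5474.4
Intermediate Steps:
a(J) = 417 + J
1/(a(-590)/947071) = 1/((417 - 590)/947071) = 1/(-173*1/947071) = 1/(-173/947071) = -947071/173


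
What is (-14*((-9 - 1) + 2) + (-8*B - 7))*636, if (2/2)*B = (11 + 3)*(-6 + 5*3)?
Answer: -574308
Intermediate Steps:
B = 126 (B = (11 + 3)*(-6 + 5*3) = 14*(-6 + 15) = 14*9 = 126)
(-14*((-9 - 1) + 2) + (-8*B - 7))*636 = (-14*((-9 - 1) + 2) + (-8*126 - 7))*636 = (-14*(-10 + 2) + (-1008 - 7))*636 = (-14*(-8) - 1015)*636 = (112 - 1015)*636 = -903*636 = -574308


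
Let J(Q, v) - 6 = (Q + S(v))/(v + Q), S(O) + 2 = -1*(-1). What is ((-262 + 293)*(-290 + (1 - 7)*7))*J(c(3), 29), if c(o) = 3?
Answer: -249581/4 ≈ -62395.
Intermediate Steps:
S(O) = -1 (S(O) = -2 - 1*(-1) = -2 + 1 = -1)
J(Q, v) = 6 + (-1 + Q)/(Q + v) (J(Q, v) = 6 + (Q - 1)/(v + Q) = 6 + (-1 + Q)/(Q + v))
((-262 + 293)*(-290 + (1 - 7)*7))*J(c(3), 29) = ((-262 + 293)*(-290 + (1 - 7)*7))*((-1 + 6*29 + 7*3)/(3 + 29)) = (31*(-290 - 6*7))*((-1 + 174 + 21)/32) = (31*(-290 - 42))*((1/32)*194) = (31*(-332))*(97/16) = -10292*97/16 = -249581/4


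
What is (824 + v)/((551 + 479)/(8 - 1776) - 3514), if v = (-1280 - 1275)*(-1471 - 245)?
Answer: -3876520336/3106891 ≈ -1247.7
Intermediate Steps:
v = 4384380 (v = -2555*(-1716) = 4384380)
(824 + v)/((551 + 479)/(8 - 1776) - 3514) = (824 + 4384380)/((551 + 479)/(8 - 1776) - 3514) = 4385204/(1030/(-1768) - 3514) = 4385204/(1030*(-1/1768) - 3514) = 4385204/(-515/884 - 3514) = 4385204/(-3106891/884) = 4385204*(-884/3106891) = -3876520336/3106891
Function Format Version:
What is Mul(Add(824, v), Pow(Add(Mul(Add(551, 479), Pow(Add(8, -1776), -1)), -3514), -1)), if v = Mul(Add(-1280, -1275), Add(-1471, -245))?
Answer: Rational(-3876520336, 3106891) ≈ -1247.7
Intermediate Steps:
v = 4384380 (v = Mul(-2555, -1716) = 4384380)
Mul(Add(824, v), Pow(Add(Mul(Add(551, 479), Pow(Add(8, -1776), -1)), -3514), -1)) = Mul(Add(824, 4384380), Pow(Add(Mul(Add(551, 479), Pow(Add(8, -1776), -1)), -3514), -1)) = Mul(4385204, Pow(Add(Mul(1030, Pow(-1768, -1)), -3514), -1)) = Mul(4385204, Pow(Add(Mul(1030, Rational(-1, 1768)), -3514), -1)) = Mul(4385204, Pow(Add(Rational(-515, 884), -3514), -1)) = Mul(4385204, Pow(Rational(-3106891, 884), -1)) = Mul(4385204, Rational(-884, 3106891)) = Rational(-3876520336, 3106891)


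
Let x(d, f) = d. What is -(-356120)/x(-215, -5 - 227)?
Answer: -71224/43 ≈ -1656.4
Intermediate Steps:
-(-356120)/x(-215, -5 - 227) = -(-356120)/(-215) = -(-356120)*(-1)/215 = -1*71224/43 = -71224/43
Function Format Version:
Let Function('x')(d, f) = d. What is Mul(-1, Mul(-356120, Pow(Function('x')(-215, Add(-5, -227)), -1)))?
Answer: Rational(-71224, 43) ≈ -1656.4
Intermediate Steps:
Mul(-1, Mul(-356120, Pow(Function('x')(-215, Add(-5, -227)), -1))) = Mul(-1, Mul(-356120, Pow(-215, -1))) = Mul(-1, Mul(-356120, Rational(-1, 215))) = Mul(-1, Rational(71224, 43)) = Rational(-71224, 43)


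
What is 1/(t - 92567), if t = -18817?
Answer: -1/111384 ≈ -8.9779e-6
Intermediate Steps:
1/(t - 92567) = 1/(-18817 - 92567) = 1/(-111384) = -1/111384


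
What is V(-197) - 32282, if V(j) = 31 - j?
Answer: -32054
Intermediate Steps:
V(-197) - 32282 = (31 - 1*(-197)) - 32282 = (31 + 197) - 32282 = 228 - 32282 = -32054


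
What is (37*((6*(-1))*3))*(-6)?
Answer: 3996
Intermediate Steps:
(37*((6*(-1))*3))*(-6) = (37*(-6*3))*(-6) = (37*(-18))*(-6) = -666*(-6) = 3996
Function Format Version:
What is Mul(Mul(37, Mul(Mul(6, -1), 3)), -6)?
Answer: 3996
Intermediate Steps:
Mul(Mul(37, Mul(Mul(6, -1), 3)), -6) = Mul(Mul(37, Mul(-6, 3)), -6) = Mul(Mul(37, -18), -6) = Mul(-666, -6) = 3996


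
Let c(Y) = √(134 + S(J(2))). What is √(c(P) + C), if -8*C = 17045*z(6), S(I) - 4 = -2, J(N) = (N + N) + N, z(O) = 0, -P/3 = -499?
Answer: 136^(¼) ≈ 3.4150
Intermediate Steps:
P = 1497 (P = -3*(-499) = 1497)
J(N) = 3*N (J(N) = 2*N + N = 3*N)
S(I) = 2 (S(I) = 4 - 2 = 2)
C = 0 (C = -17045*0/8 = -⅛*0 = 0)
c(Y) = 2*√34 (c(Y) = √(134 + 2) = √136 = 2*√34)
√(c(P) + C) = √(2*√34 + 0) = √(2*√34) = 2^(¾)*17^(¼)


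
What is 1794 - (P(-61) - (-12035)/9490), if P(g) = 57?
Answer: 3294419/1898 ≈ 1735.7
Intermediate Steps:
1794 - (P(-61) - (-12035)/9490) = 1794 - (57 - (-12035)/9490) = 1794 - (57 - 1*(-2407/1898)) = 1794 - (57 + 2407/1898) = 1794 - 1*110593/1898 = 1794 - 110593/1898 = 3294419/1898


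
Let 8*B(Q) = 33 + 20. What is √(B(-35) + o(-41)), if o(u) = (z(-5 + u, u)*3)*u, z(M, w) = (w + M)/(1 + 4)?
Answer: √858730/20 ≈ 46.334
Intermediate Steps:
z(M, w) = M/5 + w/5 (z(M, w) = (M + w)/5 = (M + w)*(⅕) = M/5 + w/5)
o(u) = u*(-3 + 6*u/5) (o(u) = (((-5 + u)/5 + u/5)*3)*u = (((-1 + u/5) + u/5)*3)*u = ((-1 + 2*u/5)*3)*u = (-3 + 6*u/5)*u = u*(-3 + 6*u/5))
B(Q) = 53/8 (B(Q) = (33 + 20)/8 = (⅛)*53 = 53/8)
√(B(-35) + o(-41)) = √(53/8 + (⅗)*(-41)*(-5 + 2*(-41))) = √(53/8 + (⅗)*(-41)*(-5 - 82)) = √(53/8 + (⅗)*(-41)*(-87)) = √(53/8 + 10701/5) = √(85873/40) = √858730/20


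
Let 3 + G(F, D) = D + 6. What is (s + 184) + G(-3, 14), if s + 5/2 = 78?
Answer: 553/2 ≈ 276.50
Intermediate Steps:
G(F, D) = 3 + D (G(F, D) = -3 + (D + 6) = -3 + (6 + D) = 3 + D)
s = 151/2 (s = -5/2 + 78 = 151/2 ≈ 75.500)
(s + 184) + G(-3, 14) = (151/2 + 184) + (3 + 14) = 519/2 + 17 = 553/2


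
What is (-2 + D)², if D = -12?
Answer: 196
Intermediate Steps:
(-2 + D)² = (-2 - 12)² = (-14)² = 196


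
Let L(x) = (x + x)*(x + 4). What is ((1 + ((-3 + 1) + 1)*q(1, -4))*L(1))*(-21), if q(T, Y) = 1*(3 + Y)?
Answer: -420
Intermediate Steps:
q(T, Y) = 3 + Y
L(x) = 2*x*(4 + x) (L(x) = (2*x)*(4 + x) = 2*x*(4 + x))
((1 + ((-3 + 1) + 1)*q(1, -4))*L(1))*(-21) = ((1 + ((-3 + 1) + 1)*(3 - 4))*(2*1*(4 + 1)))*(-21) = ((1 + (-2 + 1)*(-1))*(2*1*5))*(-21) = ((1 - 1*(-1))*10)*(-21) = ((1 + 1)*10)*(-21) = (2*10)*(-21) = 20*(-21) = -420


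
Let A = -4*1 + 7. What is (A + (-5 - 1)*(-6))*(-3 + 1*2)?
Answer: -39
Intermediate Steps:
A = 3 (A = -4 + 7 = 3)
(A + (-5 - 1)*(-6))*(-3 + 1*2) = (3 + (-5 - 1)*(-6))*(-3 + 1*2) = (3 - 6*(-6))*(-3 + 2) = (3 + 36)*(-1) = 39*(-1) = -39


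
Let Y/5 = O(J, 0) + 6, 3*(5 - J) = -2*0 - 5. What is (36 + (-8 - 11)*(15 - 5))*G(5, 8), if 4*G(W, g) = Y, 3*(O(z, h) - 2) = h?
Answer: -1540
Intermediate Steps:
J = 20/3 (J = 5 - (-2*0 - 5)/3 = 5 - (0 - 5)/3 = 5 - ⅓*(-5) = 5 + 5/3 = 20/3 ≈ 6.6667)
O(z, h) = 2 + h/3
Y = 40 (Y = 5*((2 + (⅓)*0) + 6) = 5*((2 + 0) + 6) = 5*(2 + 6) = 5*8 = 40)
G(W, g) = 10 (G(W, g) = (¼)*40 = 10)
(36 + (-8 - 11)*(15 - 5))*G(5, 8) = (36 + (-8 - 11)*(15 - 5))*10 = (36 - 19*10)*10 = (36 - 190)*10 = -154*10 = -1540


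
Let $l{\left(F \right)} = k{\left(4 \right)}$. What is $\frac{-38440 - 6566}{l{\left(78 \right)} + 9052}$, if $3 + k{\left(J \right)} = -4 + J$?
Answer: $- \frac{45006}{9049} \approx -4.9736$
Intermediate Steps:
$k{\left(J \right)} = -7 + J$ ($k{\left(J \right)} = -3 + \left(-4 + J\right) = -7 + J$)
$l{\left(F \right)} = -3$ ($l{\left(F \right)} = -7 + 4 = -3$)
$\frac{-38440 - 6566}{l{\left(78 \right)} + 9052} = \frac{-38440 - 6566}{-3 + 9052} = - \frac{45006}{9049}$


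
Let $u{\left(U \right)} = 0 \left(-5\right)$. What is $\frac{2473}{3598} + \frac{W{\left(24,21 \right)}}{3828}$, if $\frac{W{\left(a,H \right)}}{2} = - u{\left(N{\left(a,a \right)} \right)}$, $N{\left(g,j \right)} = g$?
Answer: $\frac{2473}{3598} \approx 0.68733$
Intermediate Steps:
$u{\left(U \right)} = 0$
$W{\left(a,H \right)} = 0$ ($W{\left(a,H \right)} = 2 \left(\left(-1\right) 0\right) = 2 \cdot 0 = 0$)
$\frac{2473}{3598} + \frac{W{\left(24,21 \right)}}{3828} = \frac{2473}{3598} + \frac{0}{3828} = 2473 \cdot \frac{1}{3598} + 0 \cdot \frac{1}{3828} = \frac{2473}{3598} + 0 = \frac{2473}{3598}$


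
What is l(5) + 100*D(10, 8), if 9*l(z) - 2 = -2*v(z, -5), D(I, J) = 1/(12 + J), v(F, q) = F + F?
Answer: 3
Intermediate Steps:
v(F, q) = 2*F
l(z) = 2/9 - 4*z/9 (l(z) = 2/9 + (-4*z)/9 = 2/9 - 4*z/9)
l(5) + 100*D(10, 8) = (2/9 - 4/9*5) + 100/(12 + 8) = (2/9 - 20/9) + 100/20 = -2 + 100*(1/20) = -2 + 5 = 3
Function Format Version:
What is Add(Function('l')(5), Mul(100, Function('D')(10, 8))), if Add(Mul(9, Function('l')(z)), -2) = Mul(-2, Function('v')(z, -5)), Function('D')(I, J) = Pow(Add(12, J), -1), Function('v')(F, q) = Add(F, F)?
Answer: 3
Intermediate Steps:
Function('v')(F, q) = Mul(2, F)
Function('l')(z) = Add(Rational(2, 9), Mul(Rational(-4, 9), z)) (Function('l')(z) = Add(Rational(2, 9), Mul(Rational(1, 9), Mul(-2, Mul(2, z)))) = Add(Rational(2, 9), Mul(Rational(1, 9), Mul(-4, z))) = Add(Rational(2, 9), Mul(Rational(-4, 9), z)))
Add(Function('l')(5), Mul(100, Function('D')(10, 8))) = Add(Add(Rational(2, 9), Mul(Rational(-4, 9), 5)), Mul(100, Pow(Add(12, 8), -1))) = Add(Add(Rational(2, 9), Rational(-20, 9)), Mul(100, Pow(20, -1))) = Add(-2, Mul(100, Rational(1, 20))) = Add(-2, 5) = 3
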